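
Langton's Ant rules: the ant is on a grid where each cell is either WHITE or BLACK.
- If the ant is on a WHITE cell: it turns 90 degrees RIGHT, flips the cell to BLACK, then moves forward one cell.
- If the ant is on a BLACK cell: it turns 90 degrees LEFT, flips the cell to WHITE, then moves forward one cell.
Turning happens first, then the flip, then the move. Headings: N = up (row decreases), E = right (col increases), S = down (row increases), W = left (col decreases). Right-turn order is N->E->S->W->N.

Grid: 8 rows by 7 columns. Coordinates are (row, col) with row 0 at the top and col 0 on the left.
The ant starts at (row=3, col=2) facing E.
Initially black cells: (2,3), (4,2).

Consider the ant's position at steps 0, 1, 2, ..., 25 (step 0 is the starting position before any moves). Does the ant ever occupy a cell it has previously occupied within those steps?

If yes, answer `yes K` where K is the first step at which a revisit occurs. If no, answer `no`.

Answer: yes 5

Derivation:
Step 1: on WHITE (3,2): turn R to S, flip to black, move to (4,2). |black|=3 — new cell
Step 2: on BLACK (4,2): turn L to E, flip to white, move to (4,3). |black|=2 — new cell
Step 3: on WHITE (4,3): turn R to S, flip to black, move to (5,3). |black|=3 — new cell
Step 4: on WHITE (5,3): turn R to W, flip to black, move to (5,2). |black|=4 — new cell
Step 5: on WHITE (5,2): turn R to N, flip to black, move to (4,2). |black|=5 — REVISIT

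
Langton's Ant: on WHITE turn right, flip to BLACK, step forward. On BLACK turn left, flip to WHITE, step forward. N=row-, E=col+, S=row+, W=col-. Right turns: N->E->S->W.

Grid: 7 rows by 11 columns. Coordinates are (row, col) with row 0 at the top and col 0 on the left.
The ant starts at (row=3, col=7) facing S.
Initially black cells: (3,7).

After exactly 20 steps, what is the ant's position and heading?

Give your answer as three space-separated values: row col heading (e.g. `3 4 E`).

Step 1: on BLACK (3,7): turn L to E, flip to white, move to (3,8). |black|=0
Step 2: on WHITE (3,8): turn R to S, flip to black, move to (4,8). |black|=1
Step 3: on WHITE (4,8): turn R to W, flip to black, move to (4,7). |black|=2
Step 4: on WHITE (4,7): turn R to N, flip to black, move to (3,7). |black|=3
Step 5: on WHITE (3,7): turn R to E, flip to black, move to (3,8). |black|=4
Step 6: on BLACK (3,8): turn L to N, flip to white, move to (2,8). |black|=3
Step 7: on WHITE (2,8): turn R to E, flip to black, move to (2,9). |black|=4
Step 8: on WHITE (2,9): turn R to S, flip to black, move to (3,9). |black|=5
Step 9: on WHITE (3,9): turn R to W, flip to black, move to (3,8). |black|=6
Step 10: on WHITE (3,8): turn R to N, flip to black, move to (2,8). |black|=7
Step 11: on BLACK (2,8): turn L to W, flip to white, move to (2,7). |black|=6
Step 12: on WHITE (2,7): turn R to N, flip to black, move to (1,7). |black|=7
Step 13: on WHITE (1,7): turn R to E, flip to black, move to (1,8). |black|=8
Step 14: on WHITE (1,8): turn R to S, flip to black, move to (2,8). |black|=9
Step 15: on WHITE (2,8): turn R to W, flip to black, move to (2,7). |black|=10
Step 16: on BLACK (2,7): turn L to S, flip to white, move to (3,7). |black|=9
Step 17: on BLACK (3,7): turn L to E, flip to white, move to (3,8). |black|=8
Step 18: on BLACK (3,8): turn L to N, flip to white, move to (2,8). |black|=7
Step 19: on BLACK (2,8): turn L to W, flip to white, move to (2,7). |black|=6
Step 20: on WHITE (2,7): turn R to N, flip to black, move to (1,7). |black|=7

Answer: 1 7 N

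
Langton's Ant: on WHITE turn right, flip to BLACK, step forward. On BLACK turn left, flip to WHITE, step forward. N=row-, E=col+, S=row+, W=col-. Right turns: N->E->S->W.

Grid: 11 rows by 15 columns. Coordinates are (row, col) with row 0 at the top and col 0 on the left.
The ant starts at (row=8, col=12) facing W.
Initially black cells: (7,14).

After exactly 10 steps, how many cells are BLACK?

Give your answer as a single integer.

Step 1: on WHITE (8,12): turn R to N, flip to black, move to (7,12). |black|=2
Step 2: on WHITE (7,12): turn R to E, flip to black, move to (7,13). |black|=3
Step 3: on WHITE (7,13): turn R to S, flip to black, move to (8,13). |black|=4
Step 4: on WHITE (8,13): turn R to W, flip to black, move to (8,12). |black|=5
Step 5: on BLACK (8,12): turn L to S, flip to white, move to (9,12). |black|=4
Step 6: on WHITE (9,12): turn R to W, flip to black, move to (9,11). |black|=5
Step 7: on WHITE (9,11): turn R to N, flip to black, move to (8,11). |black|=6
Step 8: on WHITE (8,11): turn R to E, flip to black, move to (8,12). |black|=7
Step 9: on WHITE (8,12): turn R to S, flip to black, move to (9,12). |black|=8
Step 10: on BLACK (9,12): turn L to E, flip to white, move to (9,13). |black|=7

Answer: 7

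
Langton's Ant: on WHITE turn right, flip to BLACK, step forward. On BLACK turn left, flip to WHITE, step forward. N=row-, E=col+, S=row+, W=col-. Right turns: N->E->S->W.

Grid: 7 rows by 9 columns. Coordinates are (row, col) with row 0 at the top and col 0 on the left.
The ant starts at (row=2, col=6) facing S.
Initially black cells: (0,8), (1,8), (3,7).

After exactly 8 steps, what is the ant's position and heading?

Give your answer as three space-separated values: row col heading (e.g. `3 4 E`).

Answer: 4 8 S

Derivation:
Step 1: on WHITE (2,6): turn R to W, flip to black, move to (2,5). |black|=4
Step 2: on WHITE (2,5): turn R to N, flip to black, move to (1,5). |black|=5
Step 3: on WHITE (1,5): turn R to E, flip to black, move to (1,6). |black|=6
Step 4: on WHITE (1,6): turn R to S, flip to black, move to (2,6). |black|=7
Step 5: on BLACK (2,6): turn L to E, flip to white, move to (2,7). |black|=6
Step 6: on WHITE (2,7): turn R to S, flip to black, move to (3,7). |black|=7
Step 7: on BLACK (3,7): turn L to E, flip to white, move to (3,8). |black|=6
Step 8: on WHITE (3,8): turn R to S, flip to black, move to (4,8). |black|=7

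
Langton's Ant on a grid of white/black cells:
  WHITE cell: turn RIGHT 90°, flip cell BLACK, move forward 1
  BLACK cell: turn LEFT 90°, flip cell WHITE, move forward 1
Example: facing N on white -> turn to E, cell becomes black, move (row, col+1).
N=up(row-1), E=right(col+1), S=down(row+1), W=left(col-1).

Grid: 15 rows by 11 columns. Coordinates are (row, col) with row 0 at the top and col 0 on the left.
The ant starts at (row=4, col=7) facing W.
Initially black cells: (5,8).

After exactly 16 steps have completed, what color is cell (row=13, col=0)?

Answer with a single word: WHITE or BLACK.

Step 1: on WHITE (4,7): turn R to N, flip to black, move to (3,7). |black|=2
Step 2: on WHITE (3,7): turn R to E, flip to black, move to (3,8). |black|=3
Step 3: on WHITE (3,8): turn R to S, flip to black, move to (4,8). |black|=4
Step 4: on WHITE (4,8): turn R to W, flip to black, move to (4,7). |black|=5
Step 5: on BLACK (4,7): turn L to S, flip to white, move to (5,7). |black|=4
Step 6: on WHITE (5,7): turn R to W, flip to black, move to (5,6). |black|=5
Step 7: on WHITE (5,6): turn R to N, flip to black, move to (4,6). |black|=6
Step 8: on WHITE (4,6): turn R to E, flip to black, move to (4,7). |black|=7
Step 9: on WHITE (4,7): turn R to S, flip to black, move to (5,7). |black|=8
Step 10: on BLACK (5,7): turn L to E, flip to white, move to (5,8). |black|=7
Step 11: on BLACK (5,8): turn L to N, flip to white, move to (4,8). |black|=6
Step 12: on BLACK (4,8): turn L to W, flip to white, move to (4,7). |black|=5
Step 13: on BLACK (4,7): turn L to S, flip to white, move to (5,7). |black|=4
Step 14: on WHITE (5,7): turn R to W, flip to black, move to (5,6). |black|=5
Step 15: on BLACK (5,6): turn L to S, flip to white, move to (6,6). |black|=4
Step 16: on WHITE (6,6): turn R to W, flip to black, move to (6,5). |black|=5

Answer: WHITE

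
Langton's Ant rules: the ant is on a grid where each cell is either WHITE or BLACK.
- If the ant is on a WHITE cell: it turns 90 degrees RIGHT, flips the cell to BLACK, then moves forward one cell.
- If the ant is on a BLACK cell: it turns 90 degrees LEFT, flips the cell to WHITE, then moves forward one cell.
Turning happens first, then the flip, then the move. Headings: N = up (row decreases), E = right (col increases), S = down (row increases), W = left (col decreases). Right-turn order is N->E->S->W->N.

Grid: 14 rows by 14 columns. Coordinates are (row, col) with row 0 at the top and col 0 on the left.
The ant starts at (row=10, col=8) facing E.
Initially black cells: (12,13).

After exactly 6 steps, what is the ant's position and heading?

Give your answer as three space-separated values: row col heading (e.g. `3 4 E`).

Answer: 9 9 E

Derivation:
Step 1: on WHITE (10,8): turn R to S, flip to black, move to (11,8). |black|=2
Step 2: on WHITE (11,8): turn R to W, flip to black, move to (11,7). |black|=3
Step 3: on WHITE (11,7): turn R to N, flip to black, move to (10,7). |black|=4
Step 4: on WHITE (10,7): turn R to E, flip to black, move to (10,8). |black|=5
Step 5: on BLACK (10,8): turn L to N, flip to white, move to (9,8). |black|=4
Step 6: on WHITE (9,8): turn R to E, flip to black, move to (9,9). |black|=5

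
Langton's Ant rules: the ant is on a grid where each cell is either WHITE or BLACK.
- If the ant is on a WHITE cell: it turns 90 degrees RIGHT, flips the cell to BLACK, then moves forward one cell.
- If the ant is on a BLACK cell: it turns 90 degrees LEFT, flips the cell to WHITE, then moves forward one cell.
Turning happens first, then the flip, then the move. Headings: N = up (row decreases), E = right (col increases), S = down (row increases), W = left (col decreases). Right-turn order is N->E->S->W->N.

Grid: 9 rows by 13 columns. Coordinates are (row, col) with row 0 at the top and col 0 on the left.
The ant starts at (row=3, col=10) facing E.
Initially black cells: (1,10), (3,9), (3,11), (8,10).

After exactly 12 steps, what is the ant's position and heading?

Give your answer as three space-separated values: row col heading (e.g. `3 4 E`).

Step 1: on WHITE (3,10): turn R to S, flip to black, move to (4,10). |black|=5
Step 2: on WHITE (4,10): turn R to W, flip to black, move to (4,9). |black|=6
Step 3: on WHITE (4,9): turn R to N, flip to black, move to (3,9). |black|=7
Step 4: on BLACK (3,9): turn L to W, flip to white, move to (3,8). |black|=6
Step 5: on WHITE (3,8): turn R to N, flip to black, move to (2,8). |black|=7
Step 6: on WHITE (2,8): turn R to E, flip to black, move to (2,9). |black|=8
Step 7: on WHITE (2,9): turn R to S, flip to black, move to (3,9). |black|=9
Step 8: on WHITE (3,9): turn R to W, flip to black, move to (3,8). |black|=10
Step 9: on BLACK (3,8): turn L to S, flip to white, move to (4,8). |black|=9
Step 10: on WHITE (4,8): turn R to W, flip to black, move to (4,7). |black|=10
Step 11: on WHITE (4,7): turn R to N, flip to black, move to (3,7). |black|=11
Step 12: on WHITE (3,7): turn R to E, flip to black, move to (3,8). |black|=12

Answer: 3 8 E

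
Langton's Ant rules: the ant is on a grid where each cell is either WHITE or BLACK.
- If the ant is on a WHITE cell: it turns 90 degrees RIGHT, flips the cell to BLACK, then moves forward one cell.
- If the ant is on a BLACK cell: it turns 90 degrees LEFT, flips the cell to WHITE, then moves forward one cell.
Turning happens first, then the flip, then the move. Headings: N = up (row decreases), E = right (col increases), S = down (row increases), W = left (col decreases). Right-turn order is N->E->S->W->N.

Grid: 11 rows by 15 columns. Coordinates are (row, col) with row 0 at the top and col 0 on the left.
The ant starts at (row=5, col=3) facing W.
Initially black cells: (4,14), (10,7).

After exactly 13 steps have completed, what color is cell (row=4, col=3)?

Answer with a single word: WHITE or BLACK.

Answer: BLACK

Derivation:
Step 1: on WHITE (5,3): turn R to N, flip to black, move to (4,3). |black|=3
Step 2: on WHITE (4,3): turn R to E, flip to black, move to (4,4). |black|=4
Step 3: on WHITE (4,4): turn R to S, flip to black, move to (5,4). |black|=5
Step 4: on WHITE (5,4): turn R to W, flip to black, move to (5,3). |black|=6
Step 5: on BLACK (5,3): turn L to S, flip to white, move to (6,3). |black|=5
Step 6: on WHITE (6,3): turn R to W, flip to black, move to (6,2). |black|=6
Step 7: on WHITE (6,2): turn R to N, flip to black, move to (5,2). |black|=7
Step 8: on WHITE (5,2): turn R to E, flip to black, move to (5,3). |black|=8
Step 9: on WHITE (5,3): turn R to S, flip to black, move to (6,3). |black|=9
Step 10: on BLACK (6,3): turn L to E, flip to white, move to (6,4). |black|=8
Step 11: on WHITE (6,4): turn R to S, flip to black, move to (7,4). |black|=9
Step 12: on WHITE (7,4): turn R to W, flip to black, move to (7,3). |black|=10
Step 13: on WHITE (7,3): turn R to N, flip to black, move to (6,3). |black|=11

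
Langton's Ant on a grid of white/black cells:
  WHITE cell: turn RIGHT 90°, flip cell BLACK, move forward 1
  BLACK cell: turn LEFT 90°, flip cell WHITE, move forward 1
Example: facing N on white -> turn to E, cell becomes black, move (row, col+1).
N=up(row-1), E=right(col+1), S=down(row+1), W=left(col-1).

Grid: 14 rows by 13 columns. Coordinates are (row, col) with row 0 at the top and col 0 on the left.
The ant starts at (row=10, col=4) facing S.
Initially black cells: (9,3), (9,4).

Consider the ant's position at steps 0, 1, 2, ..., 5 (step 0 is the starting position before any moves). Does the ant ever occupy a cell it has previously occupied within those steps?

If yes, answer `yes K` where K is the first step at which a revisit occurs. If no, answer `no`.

Answer: no

Derivation:
Step 1: on WHITE (10,4): turn R to W, flip to black, move to (10,3). |black|=3 — new cell
Step 2: on WHITE (10,3): turn R to N, flip to black, move to (9,3). |black|=4 — new cell
Step 3: on BLACK (9,3): turn L to W, flip to white, move to (9,2). |black|=3 — new cell
Step 4: on WHITE (9,2): turn R to N, flip to black, move to (8,2). |black|=4 — new cell
Step 5: on WHITE (8,2): turn R to E, flip to black, move to (8,3). |black|=5 — new cell
No revisit within 5 steps.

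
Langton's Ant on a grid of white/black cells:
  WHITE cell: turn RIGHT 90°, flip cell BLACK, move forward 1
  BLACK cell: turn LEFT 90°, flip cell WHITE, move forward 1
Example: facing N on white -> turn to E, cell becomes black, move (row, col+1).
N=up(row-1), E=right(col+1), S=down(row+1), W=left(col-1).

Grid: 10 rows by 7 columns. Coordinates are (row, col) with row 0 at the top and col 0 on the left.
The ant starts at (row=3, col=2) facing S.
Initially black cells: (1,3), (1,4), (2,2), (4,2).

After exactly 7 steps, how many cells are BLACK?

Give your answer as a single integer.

Answer: 7

Derivation:
Step 1: on WHITE (3,2): turn R to W, flip to black, move to (3,1). |black|=5
Step 2: on WHITE (3,1): turn R to N, flip to black, move to (2,1). |black|=6
Step 3: on WHITE (2,1): turn R to E, flip to black, move to (2,2). |black|=7
Step 4: on BLACK (2,2): turn L to N, flip to white, move to (1,2). |black|=6
Step 5: on WHITE (1,2): turn R to E, flip to black, move to (1,3). |black|=7
Step 6: on BLACK (1,3): turn L to N, flip to white, move to (0,3). |black|=6
Step 7: on WHITE (0,3): turn R to E, flip to black, move to (0,4). |black|=7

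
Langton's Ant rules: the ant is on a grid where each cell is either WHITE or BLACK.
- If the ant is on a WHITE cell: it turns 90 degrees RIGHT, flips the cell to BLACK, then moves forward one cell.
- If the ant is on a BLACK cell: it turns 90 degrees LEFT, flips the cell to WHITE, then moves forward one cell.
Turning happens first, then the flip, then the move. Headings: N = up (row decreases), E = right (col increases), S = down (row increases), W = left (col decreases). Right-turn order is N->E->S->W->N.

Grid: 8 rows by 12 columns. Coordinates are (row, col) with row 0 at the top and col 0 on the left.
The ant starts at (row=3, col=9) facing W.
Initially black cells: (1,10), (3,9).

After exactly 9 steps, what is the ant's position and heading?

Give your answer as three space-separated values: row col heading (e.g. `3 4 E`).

Step 1: on BLACK (3,9): turn L to S, flip to white, move to (4,9). |black|=1
Step 2: on WHITE (4,9): turn R to W, flip to black, move to (4,8). |black|=2
Step 3: on WHITE (4,8): turn R to N, flip to black, move to (3,8). |black|=3
Step 4: on WHITE (3,8): turn R to E, flip to black, move to (3,9). |black|=4
Step 5: on WHITE (3,9): turn R to S, flip to black, move to (4,9). |black|=5
Step 6: on BLACK (4,9): turn L to E, flip to white, move to (4,10). |black|=4
Step 7: on WHITE (4,10): turn R to S, flip to black, move to (5,10). |black|=5
Step 8: on WHITE (5,10): turn R to W, flip to black, move to (5,9). |black|=6
Step 9: on WHITE (5,9): turn R to N, flip to black, move to (4,9). |black|=7

Answer: 4 9 N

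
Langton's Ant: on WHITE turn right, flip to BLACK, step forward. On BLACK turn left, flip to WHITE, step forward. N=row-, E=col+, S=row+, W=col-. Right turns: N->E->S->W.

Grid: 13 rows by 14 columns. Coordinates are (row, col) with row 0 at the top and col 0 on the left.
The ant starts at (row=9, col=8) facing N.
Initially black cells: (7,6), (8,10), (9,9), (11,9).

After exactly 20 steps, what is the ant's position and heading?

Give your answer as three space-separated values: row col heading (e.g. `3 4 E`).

Answer: 5 8 N

Derivation:
Step 1: on WHITE (9,8): turn R to E, flip to black, move to (9,9). |black|=5
Step 2: on BLACK (9,9): turn L to N, flip to white, move to (8,9). |black|=4
Step 3: on WHITE (8,9): turn R to E, flip to black, move to (8,10). |black|=5
Step 4: on BLACK (8,10): turn L to N, flip to white, move to (7,10). |black|=4
Step 5: on WHITE (7,10): turn R to E, flip to black, move to (7,11). |black|=5
Step 6: on WHITE (7,11): turn R to S, flip to black, move to (8,11). |black|=6
Step 7: on WHITE (8,11): turn R to W, flip to black, move to (8,10). |black|=7
Step 8: on WHITE (8,10): turn R to N, flip to black, move to (7,10). |black|=8
Step 9: on BLACK (7,10): turn L to W, flip to white, move to (7,9). |black|=7
Step 10: on WHITE (7,9): turn R to N, flip to black, move to (6,9). |black|=8
Step 11: on WHITE (6,9): turn R to E, flip to black, move to (6,10). |black|=9
Step 12: on WHITE (6,10): turn R to S, flip to black, move to (7,10). |black|=10
Step 13: on WHITE (7,10): turn R to W, flip to black, move to (7,9). |black|=11
Step 14: on BLACK (7,9): turn L to S, flip to white, move to (8,9). |black|=10
Step 15: on BLACK (8,9): turn L to E, flip to white, move to (8,10). |black|=9
Step 16: on BLACK (8,10): turn L to N, flip to white, move to (7,10). |black|=8
Step 17: on BLACK (7,10): turn L to W, flip to white, move to (7,9). |black|=7
Step 18: on WHITE (7,9): turn R to N, flip to black, move to (6,9). |black|=8
Step 19: on BLACK (6,9): turn L to W, flip to white, move to (6,8). |black|=7
Step 20: on WHITE (6,8): turn R to N, flip to black, move to (5,8). |black|=8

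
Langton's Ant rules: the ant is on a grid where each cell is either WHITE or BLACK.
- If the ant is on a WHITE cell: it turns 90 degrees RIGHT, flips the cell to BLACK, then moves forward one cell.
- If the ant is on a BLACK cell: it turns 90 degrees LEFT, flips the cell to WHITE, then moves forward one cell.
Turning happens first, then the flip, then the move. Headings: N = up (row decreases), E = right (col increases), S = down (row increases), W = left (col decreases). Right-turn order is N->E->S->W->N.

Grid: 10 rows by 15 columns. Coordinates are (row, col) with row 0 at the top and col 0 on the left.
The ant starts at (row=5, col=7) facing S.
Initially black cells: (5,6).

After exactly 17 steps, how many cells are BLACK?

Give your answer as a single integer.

Answer: 4

Derivation:
Step 1: on WHITE (5,7): turn R to W, flip to black, move to (5,6). |black|=2
Step 2: on BLACK (5,6): turn L to S, flip to white, move to (6,6). |black|=1
Step 3: on WHITE (6,6): turn R to W, flip to black, move to (6,5). |black|=2
Step 4: on WHITE (6,5): turn R to N, flip to black, move to (5,5). |black|=3
Step 5: on WHITE (5,5): turn R to E, flip to black, move to (5,6). |black|=4
Step 6: on WHITE (5,6): turn R to S, flip to black, move to (6,6). |black|=5
Step 7: on BLACK (6,6): turn L to E, flip to white, move to (6,7). |black|=4
Step 8: on WHITE (6,7): turn R to S, flip to black, move to (7,7). |black|=5
Step 9: on WHITE (7,7): turn R to W, flip to black, move to (7,6). |black|=6
Step 10: on WHITE (7,6): turn R to N, flip to black, move to (6,6). |black|=7
Step 11: on WHITE (6,6): turn R to E, flip to black, move to (6,7). |black|=8
Step 12: on BLACK (6,7): turn L to N, flip to white, move to (5,7). |black|=7
Step 13: on BLACK (5,7): turn L to W, flip to white, move to (5,6). |black|=6
Step 14: on BLACK (5,6): turn L to S, flip to white, move to (6,6). |black|=5
Step 15: on BLACK (6,6): turn L to E, flip to white, move to (6,7). |black|=4
Step 16: on WHITE (6,7): turn R to S, flip to black, move to (7,7). |black|=5
Step 17: on BLACK (7,7): turn L to E, flip to white, move to (7,8). |black|=4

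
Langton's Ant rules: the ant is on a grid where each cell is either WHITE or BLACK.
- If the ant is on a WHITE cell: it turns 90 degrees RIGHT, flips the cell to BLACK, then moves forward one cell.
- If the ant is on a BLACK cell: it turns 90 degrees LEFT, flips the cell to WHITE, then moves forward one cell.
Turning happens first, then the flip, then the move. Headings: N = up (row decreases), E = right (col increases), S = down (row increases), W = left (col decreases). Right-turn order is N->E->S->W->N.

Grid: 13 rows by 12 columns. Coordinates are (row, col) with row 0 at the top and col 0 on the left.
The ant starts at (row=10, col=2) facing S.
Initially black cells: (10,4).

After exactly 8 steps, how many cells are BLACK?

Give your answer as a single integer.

Answer: 7

Derivation:
Step 1: on WHITE (10,2): turn R to W, flip to black, move to (10,1). |black|=2
Step 2: on WHITE (10,1): turn R to N, flip to black, move to (9,1). |black|=3
Step 3: on WHITE (9,1): turn R to E, flip to black, move to (9,2). |black|=4
Step 4: on WHITE (9,2): turn R to S, flip to black, move to (10,2). |black|=5
Step 5: on BLACK (10,2): turn L to E, flip to white, move to (10,3). |black|=4
Step 6: on WHITE (10,3): turn R to S, flip to black, move to (11,3). |black|=5
Step 7: on WHITE (11,3): turn R to W, flip to black, move to (11,2). |black|=6
Step 8: on WHITE (11,2): turn R to N, flip to black, move to (10,2). |black|=7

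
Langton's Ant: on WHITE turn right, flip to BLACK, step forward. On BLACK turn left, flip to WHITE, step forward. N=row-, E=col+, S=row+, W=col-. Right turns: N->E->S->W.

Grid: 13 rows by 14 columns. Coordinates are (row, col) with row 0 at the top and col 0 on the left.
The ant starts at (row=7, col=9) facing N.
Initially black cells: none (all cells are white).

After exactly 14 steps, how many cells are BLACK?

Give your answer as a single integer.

Answer: 10

Derivation:
Step 1: on WHITE (7,9): turn R to E, flip to black, move to (7,10). |black|=1
Step 2: on WHITE (7,10): turn R to S, flip to black, move to (8,10). |black|=2
Step 3: on WHITE (8,10): turn R to W, flip to black, move to (8,9). |black|=3
Step 4: on WHITE (8,9): turn R to N, flip to black, move to (7,9). |black|=4
Step 5: on BLACK (7,9): turn L to W, flip to white, move to (7,8). |black|=3
Step 6: on WHITE (7,8): turn R to N, flip to black, move to (6,8). |black|=4
Step 7: on WHITE (6,8): turn R to E, flip to black, move to (6,9). |black|=5
Step 8: on WHITE (6,9): turn R to S, flip to black, move to (7,9). |black|=6
Step 9: on WHITE (7,9): turn R to W, flip to black, move to (7,8). |black|=7
Step 10: on BLACK (7,8): turn L to S, flip to white, move to (8,8). |black|=6
Step 11: on WHITE (8,8): turn R to W, flip to black, move to (8,7). |black|=7
Step 12: on WHITE (8,7): turn R to N, flip to black, move to (7,7). |black|=8
Step 13: on WHITE (7,7): turn R to E, flip to black, move to (7,8). |black|=9
Step 14: on WHITE (7,8): turn R to S, flip to black, move to (8,8). |black|=10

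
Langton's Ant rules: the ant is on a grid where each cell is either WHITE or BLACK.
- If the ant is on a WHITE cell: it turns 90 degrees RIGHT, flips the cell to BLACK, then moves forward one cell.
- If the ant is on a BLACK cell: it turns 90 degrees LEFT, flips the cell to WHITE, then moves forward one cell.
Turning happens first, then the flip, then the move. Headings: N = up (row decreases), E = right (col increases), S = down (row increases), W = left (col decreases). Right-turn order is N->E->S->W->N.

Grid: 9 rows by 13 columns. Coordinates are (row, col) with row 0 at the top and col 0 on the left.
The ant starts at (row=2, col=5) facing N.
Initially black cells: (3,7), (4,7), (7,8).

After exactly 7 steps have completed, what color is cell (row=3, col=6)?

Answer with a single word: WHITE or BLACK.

Step 1: on WHITE (2,5): turn R to E, flip to black, move to (2,6). |black|=4
Step 2: on WHITE (2,6): turn R to S, flip to black, move to (3,6). |black|=5
Step 3: on WHITE (3,6): turn R to W, flip to black, move to (3,5). |black|=6
Step 4: on WHITE (3,5): turn R to N, flip to black, move to (2,5). |black|=7
Step 5: on BLACK (2,5): turn L to W, flip to white, move to (2,4). |black|=6
Step 6: on WHITE (2,4): turn R to N, flip to black, move to (1,4). |black|=7
Step 7: on WHITE (1,4): turn R to E, flip to black, move to (1,5). |black|=8

Answer: BLACK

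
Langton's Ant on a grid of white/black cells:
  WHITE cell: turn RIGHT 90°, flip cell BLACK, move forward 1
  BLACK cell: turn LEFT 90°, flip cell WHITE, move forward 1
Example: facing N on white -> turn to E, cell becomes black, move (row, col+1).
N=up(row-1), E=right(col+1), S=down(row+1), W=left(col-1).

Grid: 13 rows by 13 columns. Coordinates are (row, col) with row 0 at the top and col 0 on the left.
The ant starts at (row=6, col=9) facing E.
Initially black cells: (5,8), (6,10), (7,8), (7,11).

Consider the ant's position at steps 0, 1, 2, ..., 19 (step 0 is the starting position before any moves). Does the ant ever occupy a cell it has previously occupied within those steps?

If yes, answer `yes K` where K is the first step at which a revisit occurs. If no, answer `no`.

Step 1: on WHITE (6,9): turn R to S, flip to black, move to (7,9). |black|=5 — new cell
Step 2: on WHITE (7,9): turn R to W, flip to black, move to (7,8). |black|=6 — new cell
Step 3: on BLACK (7,8): turn L to S, flip to white, move to (8,8). |black|=5 — new cell
Step 4: on WHITE (8,8): turn R to W, flip to black, move to (8,7). |black|=6 — new cell
Step 5: on WHITE (8,7): turn R to N, flip to black, move to (7,7). |black|=7 — new cell
Step 6: on WHITE (7,7): turn R to E, flip to black, move to (7,8). |black|=8 — REVISIT

Answer: yes 6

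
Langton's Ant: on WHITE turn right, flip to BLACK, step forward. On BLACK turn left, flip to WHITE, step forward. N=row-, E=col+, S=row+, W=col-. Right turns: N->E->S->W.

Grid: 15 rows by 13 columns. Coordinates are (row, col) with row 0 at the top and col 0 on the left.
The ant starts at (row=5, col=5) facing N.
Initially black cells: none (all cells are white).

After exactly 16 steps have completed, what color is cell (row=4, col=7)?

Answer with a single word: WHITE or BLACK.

Step 1: on WHITE (5,5): turn R to E, flip to black, move to (5,6). |black|=1
Step 2: on WHITE (5,6): turn R to S, flip to black, move to (6,6). |black|=2
Step 3: on WHITE (6,6): turn R to W, flip to black, move to (6,5). |black|=3
Step 4: on WHITE (6,5): turn R to N, flip to black, move to (5,5). |black|=4
Step 5: on BLACK (5,5): turn L to W, flip to white, move to (5,4). |black|=3
Step 6: on WHITE (5,4): turn R to N, flip to black, move to (4,4). |black|=4
Step 7: on WHITE (4,4): turn R to E, flip to black, move to (4,5). |black|=5
Step 8: on WHITE (4,5): turn R to S, flip to black, move to (5,5). |black|=6
Step 9: on WHITE (5,5): turn R to W, flip to black, move to (5,4). |black|=7
Step 10: on BLACK (5,4): turn L to S, flip to white, move to (6,4). |black|=6
Step 11: on WHITE (6,4): turn R to W, flip to black, move to (6,3). |black|=7
Step 12: on WHITE (6,3): turn R to N, flip to black, move to (5,3). |black|=8
Step 13: on WHITE (5,3): turn R to E, flip to black, move to (5,4). |black|=9
Step 14: on WHITE (5,4): turn R to S, flip to black, move to (6,4). |black|=10
Step 15: on BLACK (6,4): turn L to E, flip to white, move to (6,5). |black|=9
Step 16: on BLACK (6,5): turn L to N, flip to white, move to (5,5). |black|=8

Answer: WHITE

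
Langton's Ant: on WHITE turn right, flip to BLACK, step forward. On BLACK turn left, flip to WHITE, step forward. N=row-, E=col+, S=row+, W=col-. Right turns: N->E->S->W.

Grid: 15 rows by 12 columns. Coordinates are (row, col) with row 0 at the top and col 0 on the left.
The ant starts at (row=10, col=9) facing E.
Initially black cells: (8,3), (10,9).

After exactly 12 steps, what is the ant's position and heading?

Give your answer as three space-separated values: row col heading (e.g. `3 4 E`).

Step 1: on BLACK (10,9): turn L to N, flip to white, move to (9,9). |black|=1
Step 2: on WHITE (9,9): turn R to E, flip to black, move to (9,10). |black|=2
Step 3: on WHITE (9,10): turn R to S, flip to black, move to (10,10). |black|=3
Step 4: on WHITE (10,10): turn R to W, flip to black, move to (10,9). |black|=4
Step 5: on WHITE (10,9): turn R to N, flip to black, move to (9,9). |black|=5
Step 6: on BLACK (9,9): turn L to W, flip to white, move to (9,8). |black|=4
Step 7: on WHITE (9,8): turn R to N, flip to black, move to (8,8). |black|=5
Step 8: on WHITE (8,8): turn R to E, flip to black, move to (8,9). |black|=6
Step 9: on WHITE (8,9): turn R to S, flip to black, move to (9,9). |black|=7
Step 10: on WHITE (9,9): turn R to W, flip to black, move to (9,8). |black|=8
Step 11: on BLACK (9,8): turn L to S, flip to white, move to (10,8). |black|=7
Step 12: on WHITE (10,8): turn R to W, flip to black, move to (10,7). |black|=8

Answer: 10 7 W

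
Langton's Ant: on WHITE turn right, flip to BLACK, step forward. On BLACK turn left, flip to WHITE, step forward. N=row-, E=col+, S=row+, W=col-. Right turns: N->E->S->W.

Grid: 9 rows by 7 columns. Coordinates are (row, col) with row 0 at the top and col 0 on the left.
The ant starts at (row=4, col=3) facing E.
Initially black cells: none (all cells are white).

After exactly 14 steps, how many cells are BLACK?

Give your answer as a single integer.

Answer: 10

Derivation:
Step 1: on WHITE (4,3): turn R to S, flip to black, move to (5,3). |black|=1
Step 2: on WHITE (5,3): turn R to W, flip to black, move to (5,2). |black|=2
Step 3: on WHITE (5,2): turn R to N, flip to black, move to (4,2). |black|=3
Step 4: on WHITE (4,2): turn R to E, flip to black, move to (4,3). |black|=4
Step 5: on BLACK (4,3): turn L to N, flip to white, move to (3,3). |black|=3
Step 6: on WHITE (3,3): turn R to E, flip to black, move to (3,4). |black|=4
Step 7: on WHITE (3,4): turn R to S, flip to black, move to (4,4). |black|=5
Step 8: on WHITE (4,4): turn R to W, flip to black, move to (4,3). |black|=6
Step 9: on WHITE (4,3): turn R to N, flip to black, move to (3,3). |black|=7
Step 10: on BLACK (3,3): turn L to W, flip to white, move to (3,2). |black|=6
Step 11: on WHITE (3,2): turn R to N, flip to black, move to (2,2). |black|=7
Step 12: on WHITE (2,2): turn R to E, flip to black, move to (2,3). |black|=8
Step 13: on WHITE (2,3): turn R to S, flip to black, move to (3,3). |black|=9
Step 14: on WHITE (3,3): turn R to W, flip to black, move to (3,2). |black|=10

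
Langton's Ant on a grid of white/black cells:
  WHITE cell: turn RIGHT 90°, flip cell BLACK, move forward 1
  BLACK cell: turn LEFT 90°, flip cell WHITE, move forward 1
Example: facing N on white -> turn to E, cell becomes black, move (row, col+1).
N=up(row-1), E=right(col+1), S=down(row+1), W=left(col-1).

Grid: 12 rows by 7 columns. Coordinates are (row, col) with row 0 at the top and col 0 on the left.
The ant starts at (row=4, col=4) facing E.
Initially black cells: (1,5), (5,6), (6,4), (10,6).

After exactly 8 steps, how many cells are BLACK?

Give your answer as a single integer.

Answer: 10

Derivation:
Step 1: on WHITE (4,4): turn R to S, flip to black, move to (5,4). |black|=5
Step 2: on WHITE (5,4): turn R to W, flip to black, move to (5,3). |black|=6
Step 3: on WHITE (5,3): turn R to N, flip to black, move to (4,3). |black|=7
Step 4: on WHITE (4,3): turn R to E, flip to black, move to (4,4). |black|=8
Step 5: on BLACK (4,4): turn L to N, flip to white, move to (3,4). |black|=7
Step 6: on WHITE (3,4): turn R to E, flip to black, move to (3,5). |black|=8
Step 7: on WHITE (3,5): turn R to S, flip to black, move to (4,5). |black|=9
Step 8: on WHITE (4,5): turn R to W, flip to black, move to (4,4). |black|=10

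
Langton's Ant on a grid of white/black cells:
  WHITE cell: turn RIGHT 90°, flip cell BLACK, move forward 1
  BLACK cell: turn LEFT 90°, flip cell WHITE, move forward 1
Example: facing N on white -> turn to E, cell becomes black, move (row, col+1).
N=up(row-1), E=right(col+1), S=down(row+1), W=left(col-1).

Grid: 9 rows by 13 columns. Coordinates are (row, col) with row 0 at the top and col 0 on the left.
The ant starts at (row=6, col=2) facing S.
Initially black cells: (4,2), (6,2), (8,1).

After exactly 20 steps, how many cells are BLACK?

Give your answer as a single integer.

Step 1: on BLACK (6,2): turn L to E, flip to white, move to (6,3). |black|=2
Step 2: on WHITE (6,3): turn R to S, flip to black, move to (7,3). |black|=3
Step 3: on WHITE (7,3): turn R to W, flip to black, move to (7,2). |black|=4
Step 4: on WHITE (7,2): turn R to N, flip to black, move to (6,2). |black|=5
Step 5: on WHITE (6,2): turn R to E, flip to black, move to (6,3). |black|=6
Step 6: on BLACK (6,3): turn L to N, flip to white, move to (5,3). |black|=5
Step 7: on WHITE (5,3): turn R to E, flip to black, move to (5,4). |black|=6
Step 8: on WHITE (5,4): turn R to S, flip to black, move to (6,4). |black|=7
Step 9: on WHITE (6,4): turn R to W, flip to black, move to (6,3). |black|=8
Step 10: on WHITE (6,3): turn R to N, flip to black, move to (5,3). |black|=9
Step 11: on BLACK (5,3): turn L to W, flip to white, move to (5,2). |black|=8
Step 12: on WHITE (5,2): turn R to N, flip to black, move to (4,2). |black|=9
Step 13: on BLACK (4,2): turn L to W, flip to white, move to (4,1). |black|=8
Step 14: on WHITE (4,1): turn R to N, flip to black, move to (3,1). |black|=9
Step 15: on WHITE (3,1): turn R to E, flip to black, move to (3,2). |black|=10
Step 16: on WHITE (3,2): turn R to S, flip to black, move to (4,2). |black|=11
Step 17: on WHITE (4,2): turn R to W, flip to black, move to (4,1). |black|=12
Step 18: on BLACK (4,1): turn L to S, flip to white, move to (5,1). |black|=11
Step 19: on WHITE (5,1): turn R to W, flip to black, move to (5,0). |black|=12
Step 20: on WHITE (5,0): turn R to N, flip to black, move to (4,0). |black|=13

Answer: 13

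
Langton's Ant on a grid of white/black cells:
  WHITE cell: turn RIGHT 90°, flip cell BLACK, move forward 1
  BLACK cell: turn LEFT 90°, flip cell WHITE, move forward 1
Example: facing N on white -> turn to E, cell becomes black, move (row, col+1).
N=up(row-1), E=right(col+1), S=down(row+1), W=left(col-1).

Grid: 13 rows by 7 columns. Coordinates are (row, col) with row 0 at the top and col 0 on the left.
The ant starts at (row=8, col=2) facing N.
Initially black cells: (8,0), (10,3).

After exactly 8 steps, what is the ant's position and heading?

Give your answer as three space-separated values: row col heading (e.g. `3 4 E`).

Answer: 8 2 S

Derivation:
Step 1: on WHITE (8,2): turn R to E, flip to black, move to (8,3). |black|=3
Step 2: on WHITE (8,3): turn R to S, flip to black, move to (9,3). |black|=4
Step 3: on WHITE (9,3): turn R to W, flip to black, move to (9,2). |black|=5
Step 4: on WHITE (9,2): turn R to N, flip to black, move to (8,2). |black|=6
Step 5: on BLACK (8,2): turn L to W, flip to white, move to (8,1). |black|=5
Step 6: on WHITE (8,1): turn R to N, flip to black, move to (7,1). |black|=6
Step 7: on WHITE (7,1): turn R to E, flip to black, move to (7,2). |black|=7
Step 8: on WHITE (7,2): turn R to S, flip to black, move to (8,2). |black|=8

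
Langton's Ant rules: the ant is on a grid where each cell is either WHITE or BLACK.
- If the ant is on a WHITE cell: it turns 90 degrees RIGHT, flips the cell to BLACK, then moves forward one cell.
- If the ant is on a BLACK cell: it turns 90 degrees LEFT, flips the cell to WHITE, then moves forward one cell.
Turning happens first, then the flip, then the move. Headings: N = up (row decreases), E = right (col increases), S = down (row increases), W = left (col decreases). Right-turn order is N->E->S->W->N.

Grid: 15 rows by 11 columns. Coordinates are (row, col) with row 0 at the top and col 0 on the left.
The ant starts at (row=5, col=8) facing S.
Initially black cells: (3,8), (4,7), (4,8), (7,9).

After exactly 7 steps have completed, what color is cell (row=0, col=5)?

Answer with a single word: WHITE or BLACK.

Step 1: on WHITE (5,8): turn R to W, flip to black, move to (5,7). |black|=5
Step 2: on WHITE (5,7): turn R to N, flip to black, move to (4,7). |black|=6
Step 3: on BLACK (4,7): turn L to W, flip to white, move to (4,6). |black|=5
Step 4: on WHITE (4,6): turn R to N, flip to black, move to (3,6). |black|=6
Step 5: on WHITE (3,6): turn R to E, flip to black, move to (3,7). |black|=7
Step 6: on WHITE (3,7): turn R to S, flip to black, move to (4,7). |black|=8
Step 7: on WHITE (4,7): turn R to W, flip to black, move to (4,6). |black|=9

Answer: WHITE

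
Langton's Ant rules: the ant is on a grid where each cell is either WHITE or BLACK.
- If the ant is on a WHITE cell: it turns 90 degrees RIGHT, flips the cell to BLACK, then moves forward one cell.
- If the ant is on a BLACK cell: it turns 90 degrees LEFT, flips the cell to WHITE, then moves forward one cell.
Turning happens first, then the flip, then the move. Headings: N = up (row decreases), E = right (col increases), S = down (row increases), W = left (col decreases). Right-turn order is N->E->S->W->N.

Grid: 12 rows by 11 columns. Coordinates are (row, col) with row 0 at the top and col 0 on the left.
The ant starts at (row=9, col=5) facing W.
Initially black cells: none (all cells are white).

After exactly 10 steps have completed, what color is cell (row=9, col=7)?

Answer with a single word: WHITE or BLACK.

Answer: WHITE

Derivation:
Step 1: on WHITE (9,5): turn R to N, flip to black, move to (8,5). |black|=1
Step 2: on WHITE (8,5): turn R to E, flip to black, move to (8,6). |black|=2
Step 3: on WHITE (8,6): turn R to S, flip to black, move to (9,6). |black|=3
Step 4: on WHITE (9,6): turn R to W, flip to black, move to (9,5). |black|=4
Step 5: on BLACK (9,5): turn L to S, flip to white, move to (10,5). |black|=3
Step 6: on WHITE (10,5): turn R to W, flip to black, move to (10,4). |black|=4
Step 7: on WHITE (10,4): turn R to N, flip to black, move to (9,4). |black|=5
Step 8: on WHITE (9,4): turn R to E, flip to black, move to (9,5). |black|=6
Step 9: on WHITE (9,5): turn R to S, flip to black, move to (10,5). |black|=7
Step 10: on BLACK (10,5): turn L to E, flip to white, move to (10,6). |black|=6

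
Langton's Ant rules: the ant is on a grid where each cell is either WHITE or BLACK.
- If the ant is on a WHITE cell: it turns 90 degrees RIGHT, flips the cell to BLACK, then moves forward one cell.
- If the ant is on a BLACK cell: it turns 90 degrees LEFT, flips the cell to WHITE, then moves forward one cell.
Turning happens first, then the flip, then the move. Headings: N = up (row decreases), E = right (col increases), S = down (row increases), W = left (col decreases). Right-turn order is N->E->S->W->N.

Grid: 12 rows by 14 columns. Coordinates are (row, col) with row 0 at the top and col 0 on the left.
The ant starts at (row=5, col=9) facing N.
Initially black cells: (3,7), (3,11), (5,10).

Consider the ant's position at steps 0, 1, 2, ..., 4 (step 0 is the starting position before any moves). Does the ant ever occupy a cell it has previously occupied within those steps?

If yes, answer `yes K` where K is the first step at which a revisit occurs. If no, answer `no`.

Step 1: on WHITE (5,9): turn R to E, flip to black, move to (5,10). |black|=4 — new cell
Step 2: on BLACK (5,10): turn L to N, flip to white, move to (4,10). |black|=3 — new cell
Step 3: on WHITE (4,10): turn R to E, flip to black, move to (4,11). |black|=4 — new cell
Step 4: on WHITE (4,11): turn R to S, flip to black, move to (5,11). |black|=5 — new cell
No revisit within 4 steps.

Answer: no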